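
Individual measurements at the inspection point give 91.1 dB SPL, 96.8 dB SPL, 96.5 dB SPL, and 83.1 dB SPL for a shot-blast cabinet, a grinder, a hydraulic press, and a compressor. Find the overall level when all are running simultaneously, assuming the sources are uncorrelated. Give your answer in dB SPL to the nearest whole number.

100 dB SPL

For uncorrelated sources the intensities add, so convert each level to linear form, sum, and take 10·log₁₀ of the total.
Σ 10^(L/10) = 10^(91.1/10) + 10^(96.8/10) + 10^(96.5/10) + 10^(83.1/10) = 1.075e+10.
L_total = 10·log₁₀(1.075e+10) = 100.31 dB SPL.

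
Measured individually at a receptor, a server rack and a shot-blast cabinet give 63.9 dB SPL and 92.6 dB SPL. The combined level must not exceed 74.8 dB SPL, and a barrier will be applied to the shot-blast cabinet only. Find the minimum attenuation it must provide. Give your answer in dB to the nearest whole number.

18 dB

The untreated sources together contribute 10^(63.9/10) = 2.455e+06, i.e. 63.90 dB SPL.
The limit corresponds to 10^(74.8/10) = 3.020e+07; subtracting the fixed part leaves 2.774e+07 for the shot-blast cabinet, i.e. 74.43 dB SPL.
So the shot-blast cabinet must be reduced from 92.6 to 74.43 dB SPL: IL = 18.17 dB.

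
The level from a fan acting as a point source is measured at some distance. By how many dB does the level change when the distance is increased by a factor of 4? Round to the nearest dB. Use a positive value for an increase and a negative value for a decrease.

-12 dB

A point source loses 6 dB per doubling of distance; generally ΔL = −20·log₁₀(r₂/r₁).
ΔL = −20·log₁₀(4) = -12.04 dB.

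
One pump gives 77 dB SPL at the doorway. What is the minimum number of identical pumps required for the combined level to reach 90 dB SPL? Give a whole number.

The shortfall is 90 − 77 = 13.0 dB, and N units add 10·log₁₀ N, so need 10·log₁₀ N ≥ 13.0.
N ≥ 10^(13.0/10) = 19.953, so N = 20.

20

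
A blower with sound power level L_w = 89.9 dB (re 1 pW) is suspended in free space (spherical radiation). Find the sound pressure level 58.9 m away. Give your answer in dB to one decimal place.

The power spreads over a sphere of area 4π·r², so L_p = L_w − 10·log₁₀(4π·r²).
4π·r² = 4.36e+04 m², 10·log₁₀ of that is 46.394 dB.
L_p = 89.9 − 46.394 = 43.51 dB.

43.5 dB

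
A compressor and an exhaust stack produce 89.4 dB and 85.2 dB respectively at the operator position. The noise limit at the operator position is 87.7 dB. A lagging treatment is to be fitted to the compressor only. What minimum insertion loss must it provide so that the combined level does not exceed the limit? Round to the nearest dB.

The untreated sources together contribute 10^(85.2/10) = 3.311e+08, i.e. 85.20 dB.
To meet 87.7 dB overall, the treated compressor may contribute at most 10^(87.7/10) − 3.311e+08 = 2.577e+08, i.e. 84.11 dB.
Required insertion loss = 89.4 − 84.11 = 5.29 dB.

5 dB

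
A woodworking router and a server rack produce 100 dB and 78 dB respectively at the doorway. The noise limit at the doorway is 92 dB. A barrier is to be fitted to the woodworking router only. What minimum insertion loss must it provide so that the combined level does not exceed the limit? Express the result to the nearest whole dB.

The untreated sources together contribute 10^(78/10) = 6.310e+07, i.e. 78.00 dB.
The limit corresponds to 10^(92/10) = 1.585e+09; subtracting the fixed part leaves 1.522e+09 for the woodworking router, i.e. 91.82 dB.
So the woodworking router must be reduced from 100 to 91.82 dB: IL = 8.18 dB.

8 dB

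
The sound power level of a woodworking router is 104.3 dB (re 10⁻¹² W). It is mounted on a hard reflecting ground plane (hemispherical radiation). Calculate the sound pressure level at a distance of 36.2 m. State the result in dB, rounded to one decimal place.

65.1 dB

Free-field hemispherical radiation: L_p = L_w − 10·log₁₀(2π·r²), r = 36.2 m.
2π·r² = 8234 m², 10·log₁₀ of that is 39.156 dB.
L_p = 104.3 − 39.156 = 65.14 dB.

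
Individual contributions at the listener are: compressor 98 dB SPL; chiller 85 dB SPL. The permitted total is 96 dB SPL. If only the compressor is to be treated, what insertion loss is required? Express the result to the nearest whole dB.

Fixed contribution from the other source: Σ 10^(L/10) = 10^(85/10) = 3.162e+08 (85.00 dB SPL).
To meet 96 dB SPL overall, the treated compressor may contribute at most 10^(96/10) − 3.162e+08 = 3.665e+09, i.e. 95.64 dB SPL.
Required insertion loss = 98 − 95.64 = 2.36 dB.

2 dB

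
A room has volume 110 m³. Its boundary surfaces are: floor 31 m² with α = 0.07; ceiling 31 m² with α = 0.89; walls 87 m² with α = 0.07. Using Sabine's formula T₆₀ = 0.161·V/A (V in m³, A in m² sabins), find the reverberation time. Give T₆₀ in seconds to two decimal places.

0.49 s

A = Σ Sᵢαᵢ = 31·0.07 + 31·0.89 + 87·0.07 = 35.85 m².
T₆₀ = 0.161 × 110 / 35.85 = 0.494 s.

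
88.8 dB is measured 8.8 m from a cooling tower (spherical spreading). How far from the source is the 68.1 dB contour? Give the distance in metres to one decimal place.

The 20.7 dB drop corresponds to a distance ratio of 10^(20.7/20) for a point source.
r₂ = 8.8·10^((88.8−68.1)/20) = 8.8·10^(20.7/20) = 95.39 m.

95.4 m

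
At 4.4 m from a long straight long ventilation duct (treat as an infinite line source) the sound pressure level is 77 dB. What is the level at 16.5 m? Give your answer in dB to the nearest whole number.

Cylindrical spreading from a line source gives a 10·log₁₀(r₂/r₁) drop.
L₂ = 77 − 10·log₁₀(16.5/4.4) = 77 − 5.740 = 71.26 dB.

71 dB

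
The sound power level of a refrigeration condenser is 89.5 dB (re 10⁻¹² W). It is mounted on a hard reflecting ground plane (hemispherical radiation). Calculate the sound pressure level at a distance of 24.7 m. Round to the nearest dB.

Free-field hemispherical radiation: L_p = L_w − 10·log₁₀(2π·r²), r = 24.7 m.
2π·r² = 3833 m², 10·log₁₀ of that is 35.836 dB.
L_p = 89.5 − 35.836 = 53.66 dB.

54 dB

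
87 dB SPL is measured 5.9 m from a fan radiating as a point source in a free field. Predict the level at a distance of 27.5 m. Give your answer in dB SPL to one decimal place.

Spherical spreading from a point source gives a 20·log₁₀(r₂/r₁) drop.
L₂ = 87 − 20·log₁₀(27.5/5.9) = 87 − 13.370 = 73.63 dB SPL.

73.6 dB SPL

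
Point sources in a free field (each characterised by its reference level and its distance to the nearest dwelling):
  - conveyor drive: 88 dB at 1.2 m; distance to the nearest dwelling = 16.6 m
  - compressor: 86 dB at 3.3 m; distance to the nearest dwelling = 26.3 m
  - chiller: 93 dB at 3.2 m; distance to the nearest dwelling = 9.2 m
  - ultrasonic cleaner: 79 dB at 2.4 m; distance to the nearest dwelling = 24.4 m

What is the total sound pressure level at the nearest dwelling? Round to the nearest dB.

84 dB

First find each source's level at the receiver (point-source: −20·log₁₀(r/r_ref)), then combine on an intensity basis.
conveyor drive: 88 − 20·log₁₀(16.6/1.2) = 88 − 22.82 = 65.18 dB.
compressor: 86 − 20·log₁₀(26.3/3.3) = 86 − 18.03 = 67.97 dB.
chiller: 93 − 20·log₁₀(9.2/3.2) = 93 − 9.17 = 83.83 dB.
ultrasonic cleaner: 79 − 20·log₁₀(24.4/2.4) = 79 − 20.14 = 58.86 dB.
Σ 10^(L/10) = 2.517e+08 → L_total = 10·log₁₀(2.517e+08) = 84.01 dB.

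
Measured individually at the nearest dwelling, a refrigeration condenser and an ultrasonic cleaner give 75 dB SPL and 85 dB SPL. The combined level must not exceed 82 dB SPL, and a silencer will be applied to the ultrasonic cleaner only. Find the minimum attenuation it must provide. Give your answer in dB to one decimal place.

Fixed contribution from the other source: Σ 10^(L/10) = 10^(75/10) = 3.162e+07 (75.00 dB SPL).
To meet 82 dB SPL overall, the treated ultrasonic cleaner may contribute at most 10^(82/10) − 3.162e+07 = 1.269e+08, i.e. 81.03 dB SPL.
So the ultrasonic cleaner must be reduced from 85 to 81.03 dB SPL: IL = 3.97 dB.

4.0 dB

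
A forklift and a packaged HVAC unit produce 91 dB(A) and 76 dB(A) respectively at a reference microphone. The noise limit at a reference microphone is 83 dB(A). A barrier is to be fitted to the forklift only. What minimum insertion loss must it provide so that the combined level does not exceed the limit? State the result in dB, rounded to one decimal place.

9.0 dB

The untreated sources together contribute 10^(76/10) = 3.981e+07, i.e. 76.00 dB(A).
The limit corresponds to 10^(83/10) = 1.995e+08; subtracting the fixed part leaves 1.597e+08 for the forklift, i.e. 82.03 dB(A).
Required insertion loss = 91 − 82.03 = 8.97 dB.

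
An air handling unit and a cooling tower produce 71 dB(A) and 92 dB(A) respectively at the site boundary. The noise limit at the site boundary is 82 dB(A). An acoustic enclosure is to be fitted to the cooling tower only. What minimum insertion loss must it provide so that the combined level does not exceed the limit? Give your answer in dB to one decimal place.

10.4 dB

Everything except the cooling tower sums to 10^(71/10) = 1.259e+07 in linear terms, 71.00 dB(A).
The limit corresponds to 10^(82/10) = 1.585e+08; subtracting the fixed part leaves 1.459e+08 for the cooling tower, i.e. 81.64 dB(A).
So the cooling tower must be reduced from 92 to 81.64 dB(A): IL = 10.36 dB.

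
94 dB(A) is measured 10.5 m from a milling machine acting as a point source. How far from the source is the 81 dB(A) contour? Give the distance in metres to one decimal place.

46.9 m

For a point source L₁ − L₂ = 20·log₁₀(r₂/r₁), so r₂ = r₁·10^((L₁−L₂)/20).
r₂ = 10.5·10^((94−81)/20) = 10.5·10^(13.0/20) = 46.90 m.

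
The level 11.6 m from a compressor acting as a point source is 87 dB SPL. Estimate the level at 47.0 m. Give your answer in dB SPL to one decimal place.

Spherical spreading from a point source gives a 20·log₁₀(r₂/r₁) drop.
L₂ = 87 − 20·log₁₀(47.0/11.6) = 87 − 12.153 = 74.85 dB SPL.

74.8 dB SPL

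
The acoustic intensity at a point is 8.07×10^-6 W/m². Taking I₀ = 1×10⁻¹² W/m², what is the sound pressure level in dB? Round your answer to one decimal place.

69.1 dB

L = 10·log₁₀(I/I₀) = 10·log₁₀(8.07×10^-6/10⁻¹²) = 10·log₁₀(8.07×10^6).
L = 10·(0.9069 + 6) = 69.07 dB.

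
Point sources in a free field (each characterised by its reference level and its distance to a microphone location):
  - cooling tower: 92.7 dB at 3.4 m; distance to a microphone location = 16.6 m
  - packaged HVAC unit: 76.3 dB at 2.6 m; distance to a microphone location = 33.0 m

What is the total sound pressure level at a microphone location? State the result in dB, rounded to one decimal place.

78.9 dB

Propagate each source to the receiver with L = L_ref − 20·log₁₀(r/r_ref), then add intensities.
cooling tower: 92.7 − 20·log₁₀(16.6/3.4) = 92.7 − 13.77 = 78.93 dB.
packaged HVAC unit: 76.3 − 20·log₁₀(33.0/2.6) = 76.3 − 22.07 = 54.23 dB.
Σ 10^(L/10) = 7.838e+07 → L_total = 10·log₁₀(7.838e+07) = 78.94 dB.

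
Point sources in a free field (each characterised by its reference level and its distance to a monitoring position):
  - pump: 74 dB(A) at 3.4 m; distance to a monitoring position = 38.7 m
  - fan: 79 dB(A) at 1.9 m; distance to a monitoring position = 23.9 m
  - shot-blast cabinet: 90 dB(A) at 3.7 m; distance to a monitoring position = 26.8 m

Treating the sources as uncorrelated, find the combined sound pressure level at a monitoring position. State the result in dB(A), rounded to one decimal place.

73.0 dB(A)

First find each source's level at the receiver (point-source: −20·log₁₀(r/r_ref)), then combine on an intensity basis.
pump: 74 − 20·log₁₀(38.7/3.4) = 74 − 21.12 = 52.88 dB(A).
fan: 79 − 20·log₁₀(23.9/1.9) = 79 − 21.99 = 57.01 dB(A).
shot-blast cabinet: 90 − 20·log₁₀(26.8/3.7) = 90 − 17.20 = 72.80 dB(A).
Σ 10^(L/10) = 1.976e+07 → L_total = 10·log₁₀(1.976e+07) = 72.96 dB(A).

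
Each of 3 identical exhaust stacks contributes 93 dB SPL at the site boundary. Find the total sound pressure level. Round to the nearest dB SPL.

N identical incoherent sources raise the level by 10·log₁₀ N.
L_total = 93 + 10·log₁₀(3) = 93 + 4.771 = 97.77 dB SPL.

98 dB SPL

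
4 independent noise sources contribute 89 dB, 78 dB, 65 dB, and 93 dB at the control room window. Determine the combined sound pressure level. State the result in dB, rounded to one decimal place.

Incoherent sources combine by intensity addition: L_total = 10·log₁₀(Σ 10^(L_i/10)).
Σ 10^(L/10) = 10^(89/10) + 10^(78/10) + 10^(65/10) + 10^(93/10) = 2.856e+09.
L_total = 10·log₁₀(2.856e+09) = 94.56 dB.

94.6 dB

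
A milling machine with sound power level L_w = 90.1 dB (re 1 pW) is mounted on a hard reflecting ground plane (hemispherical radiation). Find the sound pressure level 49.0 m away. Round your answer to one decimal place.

48.3 dB

L_p = L_w − 10·log₁₀(2π·r²) with r = 49.0 m.
2π·r² = 1.509e+04 m², 10·log₁₀ of that is 41.786 dB.
L_p = 90.1 − 41.786 = 48.31 dB.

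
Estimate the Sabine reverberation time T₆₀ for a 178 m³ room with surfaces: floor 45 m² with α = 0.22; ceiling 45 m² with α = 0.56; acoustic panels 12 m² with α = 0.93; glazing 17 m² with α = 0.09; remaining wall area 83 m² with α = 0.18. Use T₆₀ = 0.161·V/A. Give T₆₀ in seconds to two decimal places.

0.46 s

Summing Sᵢαᵢ: 45·0.22 + 45·0.56 + 12·0.93 + 17·0.09 + 83·0.18 = 62.73 m².
T₆₀ = 0.161 × 178 / 62.73 = 0.457 s.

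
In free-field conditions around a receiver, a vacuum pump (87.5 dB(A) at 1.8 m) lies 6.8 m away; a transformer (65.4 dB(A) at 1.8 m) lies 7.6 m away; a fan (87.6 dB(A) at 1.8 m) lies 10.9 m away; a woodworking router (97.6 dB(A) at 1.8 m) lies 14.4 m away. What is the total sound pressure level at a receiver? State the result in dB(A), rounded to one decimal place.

Apply inverse-square spreading to bring every level to the receiver, then sum 10^(L/10).
vacuum pump: 87.5 − 20·log₁₀(6.8/1.8) = 87.5 − 11.54 = 75.96 dB(A).
transformer: 65.4 − 20·log₁₀(7.6/1.8) = 65.4 − 12.51 = 52.89 dB(A).
fan: 87.6 − 20·log₁₀(10.9/1.8) = 87.6 − 15.64 = 71.96 dB(A).
woodworking router: 97.6 − 20·log₁₀(14.4/1.8) = 97.6 − 18.06 = 79.54 dB(A).
Σ 10^(L/10) = 1.452e+08 → L_total = 10·log₁₀(1.452e+08) = 81.62 dB(A).

81.6 dB(A)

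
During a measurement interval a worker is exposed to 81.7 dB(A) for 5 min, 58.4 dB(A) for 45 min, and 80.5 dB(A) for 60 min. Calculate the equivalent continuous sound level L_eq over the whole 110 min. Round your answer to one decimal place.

78.3 dB(A)

The energy average is taken in the linear domain: L_eq = 10·log₁₀[(Σ tᵢ·10^(Lᵢ/10))/T], T = 110 min.
Σ tᵢ·10^(Lᵢ/10) = 5·10^(81.7/10) + 45·10^(58.4/10) + 60·10^(80.5/10) = 7.503e+09.
L_eq = 10·log₁₀(7.503e+09/110) = 78.34 dB(A).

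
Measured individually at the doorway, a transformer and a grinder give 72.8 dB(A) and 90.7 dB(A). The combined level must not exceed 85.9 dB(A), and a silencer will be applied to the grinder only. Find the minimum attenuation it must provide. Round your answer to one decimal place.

The untreated sources together contribute 10^(72.8/10) = 1.905e+07, i.e. 72.80 dB(A).
The limit corresponds to 10^(85.9/10) = 3.890e+08; subtracting the fixed part leaves 3.700e+08 for the grinder, i.e. 85.68 dB(A).
Required insertion loss = 90.7 − 85.68 = 5.02 dB.

5.0 dB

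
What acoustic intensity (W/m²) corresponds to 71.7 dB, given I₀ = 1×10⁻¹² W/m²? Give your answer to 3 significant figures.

1.48e-05 W/m²

I/I₀ = 10^(71.7/10) = 1.479e+07, so I = 1.479e+07 × 10⁻¹² W/m².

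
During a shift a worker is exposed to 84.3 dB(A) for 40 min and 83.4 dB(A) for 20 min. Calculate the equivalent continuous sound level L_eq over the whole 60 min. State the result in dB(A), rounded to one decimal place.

84.0 dB(A)

L_eq = 10·log₁₀[(1/T)·Σ tᵢ·10^(Lᵢ/10)] with T = 60 min.
Σ tᵢ·10^(Lᵢ/10) = 40·10^(84.3/10) + 20·10^(83.4/10) = 1.514e+10.
L_eq = 10·log₁₀(1.514e+10/60) = 84.02 dB(A).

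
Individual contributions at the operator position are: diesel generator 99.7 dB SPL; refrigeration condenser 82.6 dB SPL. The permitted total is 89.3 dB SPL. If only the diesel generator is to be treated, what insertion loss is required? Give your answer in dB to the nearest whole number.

11 dB

Everything except the diesel generator sums to 10^(82.6/10) = 1.820e+08 in linear terms, 82.60 dB SPL.
The limit corresponds to 10^(89.3/10) = 8.511e+08; subtracting the fixed part leaves 6.692e+08 for the diesel generator, i.e. 88.26 dB SPL.
So the diesel generator must be reduced from 99.7 to 88.26 dB SPL: IL = 11.44 dB.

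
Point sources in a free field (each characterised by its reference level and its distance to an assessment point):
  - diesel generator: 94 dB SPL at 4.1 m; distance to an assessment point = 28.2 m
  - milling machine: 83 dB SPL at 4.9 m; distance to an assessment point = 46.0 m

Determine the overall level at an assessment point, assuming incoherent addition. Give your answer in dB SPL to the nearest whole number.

Apply inverse-square spreading to bring every level to the receiver, then sum 10^(L/10).
diesel generator: 94 − 20·log₁₀(28.2/4.1) = 94 − 16.75 = 77.25 dB SPL.
milling machine: 83 − 20·log₁₀(46.0/4.9) = 83 − 19.45 = 63.55 dB SPL.
Σ 10^(L/10) = 5.536e+07 → L_total = 10·log₁₀(5.536e+07) = 77.43 dB SPL.

77 dB SPL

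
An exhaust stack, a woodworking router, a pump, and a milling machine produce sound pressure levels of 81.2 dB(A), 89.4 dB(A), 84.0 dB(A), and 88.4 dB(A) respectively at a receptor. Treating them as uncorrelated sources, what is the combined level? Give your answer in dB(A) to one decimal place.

92.9 dB(A)

Incoherent sources combine by intensity addition: L_total = 10·log₁₀(Σ 10^(L_i/10)).
Σ 10^(L/10) = 10^(81.2/10) + 10^(89.4/10) + 10^(84.0/10) + 10^(88.4/10) = 1.946e+09.
L_total = 10·log₁₀(1.946e+09) = 92.89 dB(A).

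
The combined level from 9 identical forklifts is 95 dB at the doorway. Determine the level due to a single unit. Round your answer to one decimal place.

85.5 dB

9 equal contributions raise the level by 10·log₁₀ 9 = 9.542 dB, so each unit alone gives 95 − 9.542.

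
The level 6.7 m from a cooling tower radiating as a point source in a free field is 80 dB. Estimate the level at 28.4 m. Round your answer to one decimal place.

Spherical spreading from a point source gives a 20·log₁₀(r₂/r₁) drop.
L₂ = 80 − 20·log₁₀(28.4/6.7) = 80 − 12.545 = 67.46 dB.

67.5 dB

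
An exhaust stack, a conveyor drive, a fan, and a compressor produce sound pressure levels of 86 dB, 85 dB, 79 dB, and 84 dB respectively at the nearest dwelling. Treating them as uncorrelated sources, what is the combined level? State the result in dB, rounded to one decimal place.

90.2 dB

Incoherent sources combine by intensity addition: L_total = 10·log₁₀(Σ 10^(L_i/10)).
Σ 10^(L/10) = 10^(86/10) + 10^(85/10) + 10^(79/10) + 10^(84/10) = 1.045e+09.
L_total = 10·log₁₀(1.045e+09) = 90.19 dB.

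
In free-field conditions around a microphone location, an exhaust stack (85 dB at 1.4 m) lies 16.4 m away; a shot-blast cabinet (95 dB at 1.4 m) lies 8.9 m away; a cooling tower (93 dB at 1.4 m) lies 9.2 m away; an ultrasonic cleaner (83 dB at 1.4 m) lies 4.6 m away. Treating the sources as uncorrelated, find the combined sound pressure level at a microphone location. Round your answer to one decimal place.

Apply inverse-square spreading to bring every level to the receiver, then sum 10^(L/10).
exhaust stack: 85 − 20·log₁₀(16.4/1.4) = 85 − 21.37 = 63.63 dB.
shot-blast cabinet: 95 − 20·log₁₀(8.9/1.4) = 95 − 16.07 = 78.93 dB.
cooling tower: 93 − 20·log₁₀(9.2/1.4) = 93 − 16.35 = 76.65 dB.
ultrasonic cleaner: 83 − 20·log₁₀(4.6/1.4) = 83 − 10.33 = 72.67 dB.
Σ 10^(L/10) = 1.452e+08 → L_total = 10·log₁₀(1.452e+08) = 81.62 dB.

81.6 dB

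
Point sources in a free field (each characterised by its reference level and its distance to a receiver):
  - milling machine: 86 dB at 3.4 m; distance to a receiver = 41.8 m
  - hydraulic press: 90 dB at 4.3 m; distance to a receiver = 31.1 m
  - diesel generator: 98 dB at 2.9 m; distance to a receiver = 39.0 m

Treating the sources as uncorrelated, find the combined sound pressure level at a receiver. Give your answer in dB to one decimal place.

77.5 dB

Propagate each source to the receiver with L = L_ref − 20·log₁₀(r/r_ref), then add intensities.
milling machine: 86 − 20·log₁₀(41.8/3.4) = 86 − 21.79 = 64.21 dB.
hydraulic press: 90 − 20·log₁₀(31.1/4.3) = 90 − 17.19 = 72.81 dB.
diesel generator: 98 − 20·log₁₀(39.0/2.9) = 98 − 22.57 = 75.43 dB.
Σ 10^(L/10) = 5.664e+07 → L_total = 10·log₁₀(5.664e+07) = 77.53 dB.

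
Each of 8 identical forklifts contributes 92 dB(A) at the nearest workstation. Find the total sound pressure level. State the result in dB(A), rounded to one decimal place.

101.0 dB(A)

N identical incoherent sources raise the level by 10·log₁₀ N.
L_total = 92 + 10·log₁₀(8) = 92 + 9.031 = 101.03 dB(A).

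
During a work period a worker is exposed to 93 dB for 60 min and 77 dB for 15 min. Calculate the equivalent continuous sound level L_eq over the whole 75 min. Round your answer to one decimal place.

Weight each interval's intensity by its duration and average over T = 75 min:
Σ tᵢ·10^(Lᵢ/10) = 60·10^(93/10) + 15·10^(77/10) = 1.205e+11.
L_eq = 10·log₁₀(1.205e+11/75) = 92.06 dB.

92.1 dB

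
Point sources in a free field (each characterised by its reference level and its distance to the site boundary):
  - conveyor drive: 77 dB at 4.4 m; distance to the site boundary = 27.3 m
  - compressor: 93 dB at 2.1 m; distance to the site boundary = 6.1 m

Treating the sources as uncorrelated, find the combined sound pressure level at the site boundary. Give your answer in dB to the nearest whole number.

84 dB

Propagate each source to the receiver with L = L_ref − 20·log₁₀(r/r_ref), then add intensities.
conveyor drive: 77 − 20·log₁₀(27.3/4.4) = 77 − 15.85 = 61.15 dB.
compressor: 93 − 20·log₁₀(6.1/2.1) = 93 − 9.26 = 83.74 dB.
Σ 10^(L/10) = 2.378e+08 → L_total = 10·log₁₀(2.378e+08) = 83.76 dB.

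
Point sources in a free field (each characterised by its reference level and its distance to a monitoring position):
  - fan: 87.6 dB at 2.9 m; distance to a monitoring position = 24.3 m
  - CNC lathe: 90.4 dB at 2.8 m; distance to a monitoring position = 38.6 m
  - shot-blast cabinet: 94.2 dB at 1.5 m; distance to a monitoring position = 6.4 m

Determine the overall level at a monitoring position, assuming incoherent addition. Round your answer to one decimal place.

82.0 dB

Apply inverse-square spreading to bring every level to the receiver, then sum 10^(L/10).
fan: 87.6 − 20·log₁₀(24.3/2.9) = 87.6 − 18.46 = 69.14 dB.
CNC lathe: 90.4 − 20·log₁₀(38.6/2.8) = 90.4 − 22.79 = 67.61 dB.
shot-blast cabinet: 94.2 − 20·log₁₀(6.4/1.5) = 94.2 − 12.60 = 81.60 dB.
Σ 10^(L/10) = 1.585e+08 → L_total = 10·log₁₀(1.585e+08) = 82.00 dB.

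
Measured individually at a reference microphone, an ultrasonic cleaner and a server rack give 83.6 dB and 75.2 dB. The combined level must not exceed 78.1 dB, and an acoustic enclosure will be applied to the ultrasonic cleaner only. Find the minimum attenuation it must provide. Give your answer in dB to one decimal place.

8.6 dB

Fixed contribution from the other source: Σ 10^(L/10) = 10^(75.2/10) = 3.311e+07 (75.20 dB).
To meet 78.1 dB overall, the treated ultrasonic cleaner may contribute at most 10^(78.1/10) − 3.311e+07 = 3.145e+07, i.e. 74.98 dB.
Required insertion loss = 83.6 − 74.98 = 8.62 dB.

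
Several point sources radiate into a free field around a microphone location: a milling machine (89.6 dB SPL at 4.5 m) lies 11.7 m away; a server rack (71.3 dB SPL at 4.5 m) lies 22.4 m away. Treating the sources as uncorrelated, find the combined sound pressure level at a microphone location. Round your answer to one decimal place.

81.3 dB SPL

Propagate each source to the receiver with L = L_ref − 20·log₁₀(r/r_ref), then add intensities.
milling machine: 89.6 − 20·log₁₀(11.7/4.5) = 89.6 − 8.30 = 81.30 dB SPL.
server rack: 71.3 − 20·log₁₀(22.4/4.5) = 71.3 − 13.94 = 57.36 dB SPL.
Σ 10^(L/10) = 1.355e+08 → L_total = 10·log₁₀(1.355e+08) = 81.32 dB SPL.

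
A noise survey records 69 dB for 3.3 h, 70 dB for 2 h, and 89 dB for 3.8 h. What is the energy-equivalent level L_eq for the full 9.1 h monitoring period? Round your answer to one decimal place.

85.3 dB

L_eq = 10·log₁₀[(1/T)·Σ tᵢ·10^(Lᵢ/10)] with T = 9.1 h.
Σ tᵢ·10^(Lᵢ/10) = 3.3·10^(69/10) + 2·10^(70/10) + 3.8·10^(89/10) = 3.065e+09.
L_eq = 10·log₁₀(3.065e+09/9.1) = 85.27 dB.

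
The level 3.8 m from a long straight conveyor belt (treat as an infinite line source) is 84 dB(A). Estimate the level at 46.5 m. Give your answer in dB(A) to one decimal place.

Line-source attenuation: ΔL = 10·log₁₀(r₂/r₁) = 10·log₁₀(46.5/3.8) = 10.877 dB.
L₂ = 84 − 10·log₁₀(46.5/3.8) = 84 − 10.877 = 73.12 dB(A).

73.1 dB(A)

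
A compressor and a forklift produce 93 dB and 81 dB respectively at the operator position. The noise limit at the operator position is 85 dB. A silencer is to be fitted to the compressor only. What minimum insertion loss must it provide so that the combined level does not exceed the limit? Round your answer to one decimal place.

Everything except the compressor sums to 10^(81/10) = 1.259e+08 in linear terms, 81.00 dB.
The limit corresponds to 10^(85/10) = 3.162e+08; subtracting the fixed part leaves 1.903e+08 for the compressor, i.e. 82.80 dB.
So the compressor must be reduced from 93 to 82.80 dB: IL = 10.20 dB.

10.2 dB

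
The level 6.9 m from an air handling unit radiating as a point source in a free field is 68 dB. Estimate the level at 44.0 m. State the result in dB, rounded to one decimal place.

51.9 dB

Point-source attenuation: ΔL = 20·log₁₀(r₂/r₁) = 20·log₁₀(44.0/6.9) = 16.092 dB.
L₂ = 68 − 20·log₁₀(44.0/6.9) = 68 − 16.092 = 51.91 dB.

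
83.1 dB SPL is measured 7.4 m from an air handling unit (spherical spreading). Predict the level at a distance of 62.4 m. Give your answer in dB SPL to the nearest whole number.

65 dB SPL

Spherical spreading from a point source gives a 20·log₁₀(r₂/r₁) drop.
L₂ = 83.1 − 20·log₁₀(62.4/7.4) = 83.1 − 18.519 = 64.58 dB SPL.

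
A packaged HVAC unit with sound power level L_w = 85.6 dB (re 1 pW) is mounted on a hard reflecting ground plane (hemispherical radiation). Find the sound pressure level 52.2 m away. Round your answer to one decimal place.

Free-field hemispherical radiation: L_p = L_w − 10·log₁₀(2π·r²), r = 52.2 m.
2π·r² = 1.712e+04 m², 10·log₁₀ of that is 42.335 dB.
L_p = 85.6 − 42.335 = 43.26 dB.

43.3 dB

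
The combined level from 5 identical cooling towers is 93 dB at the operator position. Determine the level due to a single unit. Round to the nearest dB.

Dividing the total intensity by 5 lowers the level by 10·log₁₀ 5 = 6.990 dB: L₁ = 93 − 6.990.

86 dB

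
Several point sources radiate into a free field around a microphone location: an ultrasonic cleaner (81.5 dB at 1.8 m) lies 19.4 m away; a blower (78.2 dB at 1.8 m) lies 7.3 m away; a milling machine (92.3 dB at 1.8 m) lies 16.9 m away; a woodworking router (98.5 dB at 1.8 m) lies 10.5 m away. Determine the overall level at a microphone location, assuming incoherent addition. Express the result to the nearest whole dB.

84 dB

First find each source's level at the receiver (point-source: −20·log₁₀(r/r_ref)), then combine on an intensity basis.
ultrasonic cleaner: 81.5 − 20·log₁₀(19.4/1.8) = 81.5 − 20.65 = 60.85 dB.
blower: 78.2 − 20·log₁₀(7.3/1.8) = 78.2 − 12.16 = 66.04 dB.
milling machine: 92.3 − 20·log₁₀(16.9/1.8) = 92.3 − 19.45 = 72.85 dB.
woodworking router: 98.5 − 20·log₁₀(10.5/1.8) = 98.5 − 15.32 = 83.18 dB.
Σ 10^(L/10) = 2.325e+08 → L_total = 10·log₁₀(2.325e+08) = 83.67 dB.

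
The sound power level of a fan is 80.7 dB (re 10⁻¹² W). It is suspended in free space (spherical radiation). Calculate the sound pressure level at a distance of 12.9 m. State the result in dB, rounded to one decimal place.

47.5 dB

The power spreads over a sphere of area 4π·r², so L_p = L_w − 10·log₁₀(4π·r²).
4π·r² = 2091 m², 10·log₁₀ of that is 33.204 dB.
L_p = 80.7 − 33.204 = 47.50 dB.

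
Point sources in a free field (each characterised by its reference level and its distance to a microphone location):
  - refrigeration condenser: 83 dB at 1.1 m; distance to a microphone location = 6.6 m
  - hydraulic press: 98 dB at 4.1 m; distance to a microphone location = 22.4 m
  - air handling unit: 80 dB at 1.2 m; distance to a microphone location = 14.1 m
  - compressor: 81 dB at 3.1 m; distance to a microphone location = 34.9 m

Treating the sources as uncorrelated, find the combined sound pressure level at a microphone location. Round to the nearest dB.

83 dB

Propagate each source to the receiver with L = L_ref − 20·log₁₀(r/r_ref), then add intensities.
refrigeration condenser: 83 − 20·log₁₀(6.6/1.1) = 83 − 15.56 = 67.44 dB.
hydraulic press: 98 − 20·log₁₀(22.4/4.1) = 98 − 14.75 = 83.25 dB.
air handling unit: 80 − 20·log₁₀(14.1/1.2) = 80 − 21.40 = 58.60 dB.
compressor: 81 − 20·log₁₀(34.9/3.1) = 81 − 21.03 = 59.97 dB.
Σ 10^(L/10) = 2.186e+08 → L_total = 10·log₁₀(2.186e+08) = 83.40 dB.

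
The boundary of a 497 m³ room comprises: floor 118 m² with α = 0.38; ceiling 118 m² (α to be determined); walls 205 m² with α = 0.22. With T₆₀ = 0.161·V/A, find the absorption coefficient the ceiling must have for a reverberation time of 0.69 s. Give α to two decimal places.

From T₆₀ = 0.161·V/A, the target T₆₀ = 0.69 s needs A = 0.161·497/0.69 = 115.97 m².
Absorption from the other surfaces = 118·0.38 + 205·0.22 = 89.94 m², so the ceiling must supply 26.03 m² over 118 m².
α = 26.03/118 = 0.221.

0.22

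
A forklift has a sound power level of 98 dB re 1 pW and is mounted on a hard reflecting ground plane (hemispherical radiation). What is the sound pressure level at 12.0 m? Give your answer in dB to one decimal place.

L_p = L_w − 10·log₁₀(2π·r²) with r = 12.0 m.
2π·r² = 904.8 m², 10·log₁₀ of that is 29.565 dB.
L_p = 98 − 29.565 = 68.43 dB.

68.4 dB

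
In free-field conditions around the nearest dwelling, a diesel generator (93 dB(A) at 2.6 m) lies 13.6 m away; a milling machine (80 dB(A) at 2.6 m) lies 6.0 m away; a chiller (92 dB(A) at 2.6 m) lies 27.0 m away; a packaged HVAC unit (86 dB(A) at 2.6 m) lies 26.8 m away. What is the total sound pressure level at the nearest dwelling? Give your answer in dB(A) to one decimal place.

80.4 dB(A)

Apply inverse-square spreading to bring every level to the receiver, then sum 10^(L/10).
diesel generator: 93 − 20·log₁₀(13.6/2.6) = 93 − 14.37 = 78.63 dB(A).
milling machine: 80 − 20·log₁₀(6.0/2.6) = 80 − 7.26 = 72.74 dB(A).
chiller: 92 − 20·log₁₀(27.0/2.6) = 92 − 20.33 = 71.67 dB(A).
packaged HVAC unit: 86 − 20·log₁₀(26.8/2.6) = 86 − 20.26 = 65.74 dB(A).
Σ 10^(L/10) = 1.101e+08 → L_total = 10·log₁₀(1.101e+08) = 80.42 dB(A).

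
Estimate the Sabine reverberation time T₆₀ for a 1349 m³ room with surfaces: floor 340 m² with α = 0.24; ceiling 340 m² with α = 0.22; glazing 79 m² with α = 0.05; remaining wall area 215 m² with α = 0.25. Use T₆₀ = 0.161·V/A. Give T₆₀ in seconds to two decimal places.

1.01 s

A = Σ Sᵢαᵢ = 340·0.24 + 340·0.22 + 79·0.05 + 215·0.25 = 214.10 m².
T₆₀ = 0.161 × 1349 / 214.10 = 1.014 s.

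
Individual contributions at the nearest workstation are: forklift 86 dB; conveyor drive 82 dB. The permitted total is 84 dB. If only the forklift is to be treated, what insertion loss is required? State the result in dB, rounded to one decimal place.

6.3 dB

Fixed contribution from the other source: Σ 10^(L/10) = 10^(82/10) = 1.585e+08 (82.00 dB).
To meet 84 dB overall, the treated forklift may contribute at most 10^(84/10) − 1.585e+08 = 9.270e+07, i.e. 79.67 dB.
Required insertion loss = 86 − 79.67 = 6.33 dB.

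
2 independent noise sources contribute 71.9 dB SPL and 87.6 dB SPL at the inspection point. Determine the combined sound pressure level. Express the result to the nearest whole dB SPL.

88 dB SPL

Incoherent sources combine by intensity addition: L_total = 10·log₁₀(Σ 10^(L_i/10)).
Σ 10^(L/10) = 10^(71.9/10) + 10^(87.6/10) = 5.909e+08.
L_total = 10·log₁₀(5.909e+08) = 87.72 dB SPL.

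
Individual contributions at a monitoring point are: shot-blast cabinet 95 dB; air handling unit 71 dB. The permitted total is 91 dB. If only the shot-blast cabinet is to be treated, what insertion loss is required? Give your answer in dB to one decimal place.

Everything except the shot-blast cabinet sums to 10^(71/10) = 1.259e+07 in linear terms, 71.00 dB.
The limit corresponds to 10^(91/10) = 1.259e+09; subtracting the fixed part leaves 1.246e+09 for the shot-blast cabinet, i.e. 90.96 dB.
Required insertion loss = 95 − 90.96 = 4.04 dB.

4.0 dB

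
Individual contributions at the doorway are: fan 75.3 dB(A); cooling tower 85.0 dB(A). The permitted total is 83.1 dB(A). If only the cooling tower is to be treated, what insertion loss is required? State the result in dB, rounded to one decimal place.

The untreated sources together contribute 10^(75.3/10) = 3.388e+07, i.e. 75.30 dB(A).
The limit corresponds to 10^(83.1/10) = 2.042e+08; subtracting the fixed part leaves 1.703e+08 for the cooling tower, i.e. 82.31 dB(A).
Required insertion loss = 85.0 − 82.31 = 2.69 dB.

2.7 dB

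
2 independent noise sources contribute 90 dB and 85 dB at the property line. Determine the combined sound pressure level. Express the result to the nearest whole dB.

91 dB

Incoherent sources combine by intensity addition: L_total = 10·log₁₀(Σ 10^(L_i/10)).
Σ 10^(L/10) = 10^(90/10) + 10^(85/10) = 1.316e+09.
L_total = 10·log₁₀(1.316e+09) = 91.19 dB.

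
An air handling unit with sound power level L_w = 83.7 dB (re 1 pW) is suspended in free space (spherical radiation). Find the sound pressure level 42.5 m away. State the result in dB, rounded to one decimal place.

40.1 dB

The power spreads over a sphere of area 4π·r², so L_p = L_w − 10·log₁₀(4π·r²).
4π·r² = 2.27e+04 m², 10·log₁₀ of that is 43.560 dB.
L_p = 83.7 − 43.560 = 40.14 dB.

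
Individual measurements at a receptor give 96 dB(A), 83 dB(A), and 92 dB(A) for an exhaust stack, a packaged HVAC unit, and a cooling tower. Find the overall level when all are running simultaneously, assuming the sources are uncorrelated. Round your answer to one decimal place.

For uncorrelated sources the intensities add, so convert each level to linear form, sum, and take 10·log₁₀ of the total.
Σ 10^(L/10) = 10^(96/10) + 10^(83/10) + 10^(92/10) = 5.765e+09.
L_total = 10·log₁₀(5.765e+09) = 97.61 dB(A).

97.6 dB(A)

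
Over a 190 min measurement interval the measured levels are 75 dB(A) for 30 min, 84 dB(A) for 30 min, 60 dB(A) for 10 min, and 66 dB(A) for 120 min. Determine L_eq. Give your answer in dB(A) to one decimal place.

76.7 dB(A)

L_eq = 10·log₁₀[(1/T)·Σ tᵢ·10^(Lᵢ/10)] with T = 190 min.
Σ tᵢ·10^(Lᵢ/10) = 30·10^(75/10) + 30·10^(84/10) + 10·10^(60/10) + 120·10^(66/10) = 8.972e+09.
L_eq = 10·log₁₀(8.972e+09/190) = 76.74 dB(A).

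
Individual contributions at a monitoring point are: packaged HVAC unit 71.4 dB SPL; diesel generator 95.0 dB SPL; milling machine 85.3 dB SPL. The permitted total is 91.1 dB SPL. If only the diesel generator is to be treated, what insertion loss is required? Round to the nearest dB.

Fixed contribution from the other sources: Σ 10^(L/10) = 10^(71.4/10) + 10^(85.3/10) = 3.526e+08 (85.47 dB SPL).
To meet 91.1 dB SPL overall, the treated diesel generator may contribute at most 10^(91.1/10) − 3.526e+08 = 9.356e+08, i.e. 89.71 dB SPL.
So the diesel generator must be reduced from 95.0 to 89.71 dB SPL: IL = 5.29 dB.

5 dB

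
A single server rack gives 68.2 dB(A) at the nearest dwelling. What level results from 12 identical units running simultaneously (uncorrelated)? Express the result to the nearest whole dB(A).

79 dB(A)

N identical incoherent sources raise the level by 10·log₁₀ N.
L_total = 68.2 + 10·log₁₀(12) = 68.2 + 10.792 = 78.99 dB(A).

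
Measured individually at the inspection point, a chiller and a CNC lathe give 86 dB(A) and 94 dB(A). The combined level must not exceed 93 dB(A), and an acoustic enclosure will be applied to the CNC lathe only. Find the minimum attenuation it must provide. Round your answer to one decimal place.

2.0 dB

Everything except the CNC lathe sums to 10^(86/10) = 3.981e+08 in linear terms, 86.00 dB(A).
The limit corresponds to 10^(93/10) = 1.995e+09; subtracting the fixed part leaves 1.597e+09 for the CNC lathe, i.e. 92.03 dB(A).
So the CNC lathe must be reduced from 94 to 92.03 dB(A): IL = 1.97 dB.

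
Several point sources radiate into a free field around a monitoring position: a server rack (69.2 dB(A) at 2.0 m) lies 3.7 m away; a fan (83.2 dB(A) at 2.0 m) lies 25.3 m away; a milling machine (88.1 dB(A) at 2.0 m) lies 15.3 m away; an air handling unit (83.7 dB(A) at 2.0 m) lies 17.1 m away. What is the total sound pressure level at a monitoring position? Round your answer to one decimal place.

Apply inverse-square spreading to bring every level to the receiver, then sum 10^(L/10).
server rack: 69.2 − 20·log₁₀(3.7/2.0) = 69.2 − 5.34 = 63.86 dB(A).
fan: 83.2 − 20·log₁₀(25.3/2.0) = 83.2 − 22.04 = 61.16 dB(A).
milling machine: 88.1 − 20·log₁₀(15.3/2.0) = 88.1 − 17.67 = 70.43 dB(A).
air handling unit: 83.7 − 20·log₁₀(17.1/2.0) = 83.7 − 18.64 = 65.06 dB(A).
Σ 10^(L/10) = 1.798e+07 → L_total = 10·log₁₀(1.798e+07) = 72.55 dB(A).

72.5 dB(A)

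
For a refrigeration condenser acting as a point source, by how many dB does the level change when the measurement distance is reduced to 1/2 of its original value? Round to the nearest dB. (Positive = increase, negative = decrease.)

+6 dB

With spherical spreading the level changes by −20·log₁₀(r₂/r₁).
ΔL = −20·log₁₀(0.5) = +6.02 dB.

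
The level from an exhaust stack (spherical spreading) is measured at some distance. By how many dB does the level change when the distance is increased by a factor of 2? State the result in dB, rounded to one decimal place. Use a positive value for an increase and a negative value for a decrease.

Point-source spreading: ΔL = −20·log₁₀(r₂/r₁).
ΔL = −20·log₁₀(2) = -6.02 dB.

-6.0 dB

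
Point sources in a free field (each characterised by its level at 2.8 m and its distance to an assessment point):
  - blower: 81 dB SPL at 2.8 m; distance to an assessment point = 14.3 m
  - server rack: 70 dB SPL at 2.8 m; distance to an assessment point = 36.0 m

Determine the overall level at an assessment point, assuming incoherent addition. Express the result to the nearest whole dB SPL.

Propagate each source to the receiver with L = L_ref − 20·log₁₀(r/r_ref), then add intensities.
blower: 81 − 20·log₁₀(14.3/2.8) = 81 − 14.16 = 66.84 dB SPL.
server rack: 70 − 20·log₁₀(36.0/2.8) = 70 − 22.18 = 47.82 dB SPL.
Σ 10^(L/10) = 4.887e+06 → L_total = 10·log₁₀(4.887e+06) = 66.89 dB SPL.

67 dB SPL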